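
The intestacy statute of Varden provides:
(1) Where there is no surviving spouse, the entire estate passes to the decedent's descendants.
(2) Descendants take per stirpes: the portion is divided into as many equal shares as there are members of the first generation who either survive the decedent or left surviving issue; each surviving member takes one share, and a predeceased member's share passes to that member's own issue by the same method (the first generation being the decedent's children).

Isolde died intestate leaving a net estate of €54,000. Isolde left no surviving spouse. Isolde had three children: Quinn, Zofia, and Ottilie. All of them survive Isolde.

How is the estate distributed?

Quinn: €18,000; Zofia: €18,000; Ottilie: €18,000

The entire €54,000 passes to the descendants.
That amount (€54,000) is divided into 3 shares of €18,000: Quinn, Zofia, and Ottilie each take €18,000.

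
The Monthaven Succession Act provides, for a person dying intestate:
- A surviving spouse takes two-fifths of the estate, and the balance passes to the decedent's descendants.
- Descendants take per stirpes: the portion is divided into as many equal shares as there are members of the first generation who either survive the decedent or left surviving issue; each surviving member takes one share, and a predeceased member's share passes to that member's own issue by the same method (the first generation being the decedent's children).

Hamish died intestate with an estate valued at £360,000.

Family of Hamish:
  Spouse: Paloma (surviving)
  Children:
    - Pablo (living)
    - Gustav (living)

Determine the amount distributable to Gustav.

Paloma takes two-fifths of £360,000 = £144,000. The remaining £216,000 passes to the descendants.
The descendants' portion (£216,000) is divided into 2 shares of £108,000: Pablo and Gustav each take £108,000.

Gustav receives £108,000.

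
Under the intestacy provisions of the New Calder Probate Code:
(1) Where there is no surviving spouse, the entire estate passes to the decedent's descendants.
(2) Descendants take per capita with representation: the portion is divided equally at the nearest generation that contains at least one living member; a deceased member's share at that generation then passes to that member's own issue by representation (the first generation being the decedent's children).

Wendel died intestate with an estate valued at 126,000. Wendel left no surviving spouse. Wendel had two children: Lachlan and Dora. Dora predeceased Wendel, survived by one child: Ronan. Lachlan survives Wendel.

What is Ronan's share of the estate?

Ronan receives 63,000.

The entire 126,000 passes to the descendants.
That amount (126,000) is divided into 2 shares of 63,000: Lachlan takes 63,000; Dora's 63,000 share passes to Dora's issue.
Dora's share (63,000) passes entirely to Ronan.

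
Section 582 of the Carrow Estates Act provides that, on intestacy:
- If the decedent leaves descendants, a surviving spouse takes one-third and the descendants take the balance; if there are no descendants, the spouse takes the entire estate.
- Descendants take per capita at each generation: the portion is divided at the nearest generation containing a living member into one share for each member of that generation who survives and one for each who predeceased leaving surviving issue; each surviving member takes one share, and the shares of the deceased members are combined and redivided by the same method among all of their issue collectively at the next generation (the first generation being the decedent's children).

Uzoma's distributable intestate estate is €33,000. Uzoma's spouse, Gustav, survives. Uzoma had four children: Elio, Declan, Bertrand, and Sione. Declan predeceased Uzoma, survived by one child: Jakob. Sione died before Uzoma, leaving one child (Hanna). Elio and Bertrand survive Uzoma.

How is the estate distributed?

Gustav: €11,000; Elio: €5,500; Jakob: €5,500; Bertrand: €5,500; Hanna: €5,500

Gustav takes one-third of €33,000 = €11,000. The remaining €22,000 passes to the descendants.
The descendants' portion (€22,000) is divided at the children's generation into 4 shares of €5,500. Elio and Bertrand each take €5,500. The 2 shares of the deceased (Declan and Sione) are combined into a pool of €11,000.
That pool (€11,000) is divided at the grandchildren's generation equally among Jakob and Hanna: €5,500 each.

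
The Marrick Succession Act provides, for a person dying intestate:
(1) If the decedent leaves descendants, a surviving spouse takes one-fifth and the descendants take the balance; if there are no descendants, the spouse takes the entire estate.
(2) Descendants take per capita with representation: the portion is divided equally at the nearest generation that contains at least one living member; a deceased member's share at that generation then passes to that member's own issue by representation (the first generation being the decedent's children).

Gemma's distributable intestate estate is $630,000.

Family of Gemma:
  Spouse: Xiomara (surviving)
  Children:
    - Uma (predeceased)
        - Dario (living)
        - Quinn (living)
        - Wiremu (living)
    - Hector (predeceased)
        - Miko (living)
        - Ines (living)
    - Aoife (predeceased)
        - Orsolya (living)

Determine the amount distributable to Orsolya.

Xiomara takes one-fifth of $630,000 = $126,000. The remaining $504,000 passes to the descendants.
No child survives, so the initial division is made at the grandchildren's generation.
The descendants' portion ($504,000) is divided into 6 shares of $84,000: Dario, Quinn, Wiremu, Miko, Ines, and Orsolya each take $84,000.

Orsolya receives $84,000.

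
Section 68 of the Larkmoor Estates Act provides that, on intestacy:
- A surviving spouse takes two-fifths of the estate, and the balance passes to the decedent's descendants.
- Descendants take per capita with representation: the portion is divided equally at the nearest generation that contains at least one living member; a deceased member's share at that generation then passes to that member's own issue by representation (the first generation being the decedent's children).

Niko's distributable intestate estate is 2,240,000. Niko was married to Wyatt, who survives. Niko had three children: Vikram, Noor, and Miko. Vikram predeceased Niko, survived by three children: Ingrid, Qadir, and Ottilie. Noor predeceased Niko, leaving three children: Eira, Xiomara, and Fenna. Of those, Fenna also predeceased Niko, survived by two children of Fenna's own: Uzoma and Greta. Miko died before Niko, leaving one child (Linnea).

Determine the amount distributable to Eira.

Wyatt takes two-fifths of 2,240,000 = 896,000. The remaining 1,344,000 passes to the descendants.
No child survives, so the initial division is made at the grandchildren's generation.
The descendants' portion (1,344,000) is divided into 7 shares of 192,000: Ingrid, Qadir, Ottilie, Eira, Xiomara, and Linnea each take 192,000; Fenna's 192,000 share passes to Fenna's issue.
Fenna's share (192,000) is divided into 2 shares of 96,000: Uzoma and Greta each take 96,000.

Eira receives 192,000.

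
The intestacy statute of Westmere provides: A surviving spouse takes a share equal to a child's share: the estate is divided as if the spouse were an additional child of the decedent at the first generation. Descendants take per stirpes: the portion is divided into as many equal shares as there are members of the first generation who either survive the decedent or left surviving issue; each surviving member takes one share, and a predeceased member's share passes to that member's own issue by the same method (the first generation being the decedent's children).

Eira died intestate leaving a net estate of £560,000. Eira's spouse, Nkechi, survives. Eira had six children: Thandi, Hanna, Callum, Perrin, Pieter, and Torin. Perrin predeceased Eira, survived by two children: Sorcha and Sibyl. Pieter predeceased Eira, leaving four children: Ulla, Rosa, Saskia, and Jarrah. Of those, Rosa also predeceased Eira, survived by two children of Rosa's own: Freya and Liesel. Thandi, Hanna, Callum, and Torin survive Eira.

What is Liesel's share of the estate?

The spouse counts as an additional share at the children's level, so there are 7 primary shares of £80,000. Nkechi takes one such share (£80,000).
The children's combined portion (£480,000) is divided into 6 shares of £80,000: Thandi, Hanna, Callum, and Torin each take £80,000; Perrin's £80,000 share passes to Perrin's issue; Pieter's £80,000 share passes to Pieter's issue.
Perrin's share (£80,000) is divided into 2 shares of £40,000: Sorcha and Sibyl each take £40,000.
Pieter's share (£80,000) is divided into 4 shares of £20,000: Ulla, Saskia, and Jarrah each take £20,000; Rosa's £20,000 share passes to Rosa's issue.
Rosa's share (£20,000) is divided into 2 shares of £10,000: Freya and Liesel each take £10,000.

Liesel receives £10,000.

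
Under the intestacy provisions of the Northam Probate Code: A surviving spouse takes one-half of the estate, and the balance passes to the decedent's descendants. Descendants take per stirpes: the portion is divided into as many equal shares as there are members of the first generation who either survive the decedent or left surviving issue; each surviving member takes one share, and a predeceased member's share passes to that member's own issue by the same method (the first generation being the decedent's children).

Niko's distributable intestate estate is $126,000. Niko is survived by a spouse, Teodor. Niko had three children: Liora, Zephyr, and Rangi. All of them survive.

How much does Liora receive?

Teodor takes one-half of $126,000 = $63,000. The remaining $63,000 passes to the descendants.
The descendants' portion ($63,000) is divided into 3 shares of $21,000: Liora, Zephyr, and Rangi each take $21,000.

Liora receives $21,000.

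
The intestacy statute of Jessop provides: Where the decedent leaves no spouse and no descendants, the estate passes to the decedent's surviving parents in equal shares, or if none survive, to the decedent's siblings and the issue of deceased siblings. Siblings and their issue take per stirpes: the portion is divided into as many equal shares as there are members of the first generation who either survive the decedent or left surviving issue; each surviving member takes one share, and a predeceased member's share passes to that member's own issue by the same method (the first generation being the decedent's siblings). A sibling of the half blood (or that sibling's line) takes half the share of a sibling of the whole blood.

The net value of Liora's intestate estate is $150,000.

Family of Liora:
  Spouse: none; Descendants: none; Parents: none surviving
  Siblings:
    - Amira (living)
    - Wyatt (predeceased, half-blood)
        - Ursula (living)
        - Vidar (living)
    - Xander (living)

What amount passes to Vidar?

Vidar receives $15,000.

The entire $150,000 passes to the siblings and their issue.
Counting each half-blood sibling's line as half a unit, there are 5/2 units in $150,000, so one unit is $60,000. Whole-blood lines (Amira and Xander) take $60,000 each; half-blood lines (Wyatt) take $30,000 each.
Wyatt's share ($30,000) is divided into 2 shares of $15,000: Ursula and Vidar each take $15,000.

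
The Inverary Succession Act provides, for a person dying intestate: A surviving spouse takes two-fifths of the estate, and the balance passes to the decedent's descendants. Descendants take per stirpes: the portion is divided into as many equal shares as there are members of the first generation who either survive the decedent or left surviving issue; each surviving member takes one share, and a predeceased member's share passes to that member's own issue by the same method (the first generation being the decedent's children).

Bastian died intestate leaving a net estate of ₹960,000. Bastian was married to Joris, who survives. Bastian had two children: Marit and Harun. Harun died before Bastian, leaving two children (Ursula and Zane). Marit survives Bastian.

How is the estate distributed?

Joris: ₹384,000; Marit: ₹288,000; Ursula: ₹144,000; Zane: ₹144,000

Joris takes two-fifths of ₹960,000 = ₹384,000. The remaining ₹576,000 passes to the descendants.
The descendants' portion (₹576,000) is divided into 2 shares of ₹288,000: Marit takes ₹288,000; Harun's ₹288,000 share passes to Harun's issue.
Harun's share (₹288,000) is divided into 2 shares of ₹144,000: Ursula and Zane each take ₹144,000.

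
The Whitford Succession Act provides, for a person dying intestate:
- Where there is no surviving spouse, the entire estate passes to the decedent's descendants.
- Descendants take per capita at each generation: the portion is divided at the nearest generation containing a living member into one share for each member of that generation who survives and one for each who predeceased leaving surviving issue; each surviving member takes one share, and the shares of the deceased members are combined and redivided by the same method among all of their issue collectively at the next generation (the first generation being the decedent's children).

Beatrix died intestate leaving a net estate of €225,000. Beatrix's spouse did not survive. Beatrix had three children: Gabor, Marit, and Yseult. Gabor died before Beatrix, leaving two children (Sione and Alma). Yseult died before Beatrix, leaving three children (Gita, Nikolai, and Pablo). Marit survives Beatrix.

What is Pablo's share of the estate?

Pablo receives €30,000.

The entire €225,000 passes to the descendants.
That amount (€225,000) is divided at the children's generation into 3 shares of €75,000. Marit takes €75,000. The 2 shares of the deceased (Gabor and Yseult) are combined into a pool of €150,000.
That pool (€150,000) is divided at the grandchildren's generation equally among Sione, Alma, Gita, Nikolai, and Pablo: €30,000 each.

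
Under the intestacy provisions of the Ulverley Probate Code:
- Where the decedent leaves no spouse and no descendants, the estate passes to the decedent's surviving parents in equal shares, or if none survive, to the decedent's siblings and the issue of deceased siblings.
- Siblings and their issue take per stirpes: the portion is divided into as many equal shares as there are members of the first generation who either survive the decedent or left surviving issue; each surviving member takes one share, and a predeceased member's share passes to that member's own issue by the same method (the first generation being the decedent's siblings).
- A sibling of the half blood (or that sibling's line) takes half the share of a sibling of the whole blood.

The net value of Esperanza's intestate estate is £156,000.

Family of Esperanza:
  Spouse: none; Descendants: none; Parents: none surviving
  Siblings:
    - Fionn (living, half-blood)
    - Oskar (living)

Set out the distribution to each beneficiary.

Fionn: £52,000; Oskar: £104,000

The entire £156,000 passes to the siblings and their issue.
Counting each half-blood sibling's line as half a unit, there are 3/2 units in £156,000, so one unit is £104,000. Whole-blood lines (Oskar) take £104,000 each; half-blood lines (Fionn) take £52,000 each.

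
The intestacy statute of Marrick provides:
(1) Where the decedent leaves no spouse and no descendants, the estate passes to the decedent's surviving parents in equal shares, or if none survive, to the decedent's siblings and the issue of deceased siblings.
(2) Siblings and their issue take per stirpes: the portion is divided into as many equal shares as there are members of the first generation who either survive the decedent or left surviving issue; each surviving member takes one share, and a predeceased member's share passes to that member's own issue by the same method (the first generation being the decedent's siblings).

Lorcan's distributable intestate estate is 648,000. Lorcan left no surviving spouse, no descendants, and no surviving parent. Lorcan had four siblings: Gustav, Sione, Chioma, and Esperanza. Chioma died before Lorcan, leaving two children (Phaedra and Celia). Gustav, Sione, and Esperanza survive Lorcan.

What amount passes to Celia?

Celia receives 81,000.

The entire 648,000 passes to the siblings and their issue.
That amount (648,000) is divided into 4 shares of 162,000: Gustav, Sione, and Esperanza each take 162,000; Chioma's 162,000 share passes to Chioma's issue.
Chioma's share (162,000) is divided into 2 shares of 81,000: Phaedra and Celia each take 81,000.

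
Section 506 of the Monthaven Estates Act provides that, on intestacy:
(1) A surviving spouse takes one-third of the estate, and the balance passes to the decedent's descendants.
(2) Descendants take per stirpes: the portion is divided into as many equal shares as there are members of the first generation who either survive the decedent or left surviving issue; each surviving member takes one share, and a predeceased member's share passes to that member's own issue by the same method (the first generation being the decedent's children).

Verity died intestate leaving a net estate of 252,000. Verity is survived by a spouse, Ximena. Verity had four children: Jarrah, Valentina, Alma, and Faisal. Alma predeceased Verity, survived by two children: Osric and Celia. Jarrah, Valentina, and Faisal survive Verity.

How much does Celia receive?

Celia receives 21,000.

Ximena takes one-third of 252,000 = 84,000. The remaining 168,000 passes to the descendants.
The descendants' portion (168,000) is divided into 4 shares of 42,000: Jarrah, Valentina, and Faisal each take 42,000; Alma's 42,000 share passes to Alma's issue.
Alma's share (42,000) is divided into 2 shares of 21,000: Osric and Celia each take 21,000.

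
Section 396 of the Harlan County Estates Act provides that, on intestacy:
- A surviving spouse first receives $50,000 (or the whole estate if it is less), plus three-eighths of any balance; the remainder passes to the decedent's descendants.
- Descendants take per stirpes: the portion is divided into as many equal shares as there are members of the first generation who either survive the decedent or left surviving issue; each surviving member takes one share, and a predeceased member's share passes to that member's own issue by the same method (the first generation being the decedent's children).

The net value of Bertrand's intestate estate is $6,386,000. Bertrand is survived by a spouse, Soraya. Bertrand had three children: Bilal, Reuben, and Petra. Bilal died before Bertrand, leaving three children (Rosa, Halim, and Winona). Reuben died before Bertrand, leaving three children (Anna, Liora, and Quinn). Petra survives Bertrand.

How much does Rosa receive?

Soraya first takes $50,000, leaving a balance of $6,336,000. Soraya then takes three-eighths of the balance ($2,376,000), for a total of $2,426,000. The remaining $3,960,000 passes to the descendants.
The descendants' portion ($3,960,000) is divided into 3 shares of $1,320,000: Petra takes $1,320,000; Bilal's $1,320,000 share passes to Bilal's issue; Reuben's $1,320,000 share passes to Reuben's issue.
Bilal's share ($1,320,000) is divided into 3 shares of $440,000: Rosa, Halim, and Winona each take $440,000.
Reuben's share ($1,320,000) is divided into 3 shares of $440,000: Anna, Liora, and Quinn each take $440,000.

Rosa receives $440,000.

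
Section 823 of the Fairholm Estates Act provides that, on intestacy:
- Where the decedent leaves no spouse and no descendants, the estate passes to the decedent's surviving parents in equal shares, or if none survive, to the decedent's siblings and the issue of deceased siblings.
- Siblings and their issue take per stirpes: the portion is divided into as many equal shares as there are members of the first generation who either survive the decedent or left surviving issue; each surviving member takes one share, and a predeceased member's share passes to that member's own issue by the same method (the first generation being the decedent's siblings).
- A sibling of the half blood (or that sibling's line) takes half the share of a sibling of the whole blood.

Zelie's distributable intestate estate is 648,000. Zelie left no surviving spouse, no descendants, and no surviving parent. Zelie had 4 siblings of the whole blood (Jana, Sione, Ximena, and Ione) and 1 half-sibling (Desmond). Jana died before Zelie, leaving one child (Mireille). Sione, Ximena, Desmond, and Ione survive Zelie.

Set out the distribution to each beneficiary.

Mireille: 144,000; Sione: 144,000; Ximena: 144,000; Desmond: 72,000; Ione: 144,000

The entire 648,000 passes to the siblings and their issue.
Counting each half-blood sibling's line as half a unit, there are 9/2 units in 648,000, so one unit is 144,000. Whole-blood lines (Jana, Sione, Ximena, and Ione) take 144,000 each; half-blood lines (Desmond) take 72,000 each.
Jana's share (144,000) passes entirely to Mireille.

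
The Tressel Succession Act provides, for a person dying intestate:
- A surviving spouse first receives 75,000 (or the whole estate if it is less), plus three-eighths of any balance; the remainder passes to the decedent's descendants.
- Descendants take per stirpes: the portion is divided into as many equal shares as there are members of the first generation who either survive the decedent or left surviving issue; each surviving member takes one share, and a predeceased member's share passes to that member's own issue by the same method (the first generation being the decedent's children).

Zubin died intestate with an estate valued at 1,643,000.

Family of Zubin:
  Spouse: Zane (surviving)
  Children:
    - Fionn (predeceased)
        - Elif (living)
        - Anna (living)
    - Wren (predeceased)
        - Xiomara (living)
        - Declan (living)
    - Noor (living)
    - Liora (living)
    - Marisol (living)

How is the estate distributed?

Zane first takes 75,000, leaving a balance of 1,568,000. Zane then takes three-eighths of the balance (588,000), for a total of 663,000. The remaining 980,000 passes to the descendants.
The descendants' portion (980,000) is divided into 5 shares of 196,000: Noor, Liora, and Marisol each take 196,000; Fionn's 196,000 share passes to Fionn's issue; Wren's 196,000 share passes to Wren's issue.
Fionn's share (196,000) is divided into 2 shares of 98,000: Elif and Anna each take 98,000.
Wren's share (196,000) is divided into 2 shares of 98,000: Xiomara and Declan each take 98,000.

Zane: 663,000; Elif: 98,000; Anna: 98,000; Xiomara: 98,000; Declan: 98,000; Noor: 196,000; Liora: 196,000; Marisol: 196,000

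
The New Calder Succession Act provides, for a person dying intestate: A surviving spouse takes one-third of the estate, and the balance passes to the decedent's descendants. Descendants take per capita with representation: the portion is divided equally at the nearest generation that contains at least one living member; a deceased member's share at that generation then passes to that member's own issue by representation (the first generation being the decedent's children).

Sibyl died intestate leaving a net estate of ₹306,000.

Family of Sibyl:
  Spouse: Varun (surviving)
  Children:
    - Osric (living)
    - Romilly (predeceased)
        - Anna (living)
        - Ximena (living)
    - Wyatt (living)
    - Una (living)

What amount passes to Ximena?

Ximena receives ₹25,500.

Varun takes one-third of ₹306,000 = ₹102,000. The remaining ₹204,000 passes to the descendants.
The descendants' portion (₹204,000) is divided into 4 shares of ₹51,000: Osric, Wyatt, and Una each take ₹51,000; Romilly's ₹51,000 share passes to Romilly's issue.
Romilly's share (₹51,000) is divided into 2 shares of ₹25,500: Anna and Ximena each take ₹25,500.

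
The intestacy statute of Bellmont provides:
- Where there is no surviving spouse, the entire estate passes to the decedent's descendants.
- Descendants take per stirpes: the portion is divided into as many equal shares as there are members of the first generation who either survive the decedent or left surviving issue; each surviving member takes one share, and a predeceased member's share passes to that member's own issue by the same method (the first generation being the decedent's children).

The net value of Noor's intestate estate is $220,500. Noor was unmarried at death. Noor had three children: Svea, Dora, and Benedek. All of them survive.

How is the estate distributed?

Svea: $73,500; Dora: $73,500; Benedek: $73,500

The entire $220,500 passes to the descendants.
That amount ($220,500) is divided into 3 shares of $73,500: Svea, Dora, and Benedek each take $73,500.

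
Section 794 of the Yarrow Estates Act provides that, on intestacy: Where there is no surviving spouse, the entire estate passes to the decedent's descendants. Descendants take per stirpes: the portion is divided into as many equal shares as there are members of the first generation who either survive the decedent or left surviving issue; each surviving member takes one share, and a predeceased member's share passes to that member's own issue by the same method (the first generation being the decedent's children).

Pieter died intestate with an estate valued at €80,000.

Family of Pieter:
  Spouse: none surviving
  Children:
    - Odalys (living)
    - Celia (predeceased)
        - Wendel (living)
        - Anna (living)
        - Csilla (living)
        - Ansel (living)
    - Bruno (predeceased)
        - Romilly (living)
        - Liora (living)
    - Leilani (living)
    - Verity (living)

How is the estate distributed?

Odalys: €16,000; Wendel: €4,000; Anna: €4,000; Csilla: €4,000; Ansel: €4,000; Romilly: €8,000; Liora: €8,000; Leilani: €16,000; Verity: €16,000

The entire €80,000 passes to the descendants.
That amount (€80,000) is divided into 5 shares of €16,000: Odalys, Leilani, and Verity each take €16,000; Celia's €16,000 share passes to Celia's issue; Bruno's €16,000 share passes to Bruno's issue.
Celia's share (€16,000) is divided into 4 shares of €4,000: Wendel, Anna, Csilla, and Ansel each take €4,000.
Bruno's share (€16,000) is divided into 2 shares of €8,000: Romilly and Liora each take €8,000.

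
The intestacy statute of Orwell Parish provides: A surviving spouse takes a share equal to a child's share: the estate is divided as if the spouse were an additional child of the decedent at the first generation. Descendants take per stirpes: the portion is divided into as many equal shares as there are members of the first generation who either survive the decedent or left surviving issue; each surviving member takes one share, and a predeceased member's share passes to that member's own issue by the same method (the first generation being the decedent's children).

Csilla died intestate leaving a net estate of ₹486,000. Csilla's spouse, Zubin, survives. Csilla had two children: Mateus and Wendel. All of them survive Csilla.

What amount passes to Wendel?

Wendel receives ₹162,000.

The spouse counts as an additional share at the children's level, so there are 3 primary shares of ₹162,000. Zubin takes one such share (₹162,000).
The children's combined portion (₹324,000) is divided into 2 shares of ₹162,000: Mateus and Wendel each take ₹162,000.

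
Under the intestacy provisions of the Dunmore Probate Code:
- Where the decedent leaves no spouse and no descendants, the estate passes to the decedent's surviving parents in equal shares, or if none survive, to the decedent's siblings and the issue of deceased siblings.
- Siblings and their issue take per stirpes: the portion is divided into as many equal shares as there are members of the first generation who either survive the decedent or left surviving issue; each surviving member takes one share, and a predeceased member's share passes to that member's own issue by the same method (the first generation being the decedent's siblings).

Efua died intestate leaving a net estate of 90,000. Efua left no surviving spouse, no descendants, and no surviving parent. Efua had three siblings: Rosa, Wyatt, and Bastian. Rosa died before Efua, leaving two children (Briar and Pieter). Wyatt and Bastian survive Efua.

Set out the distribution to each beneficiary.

Briar: 15,000; Pieter: 15,000; Wyatt: 30,000; Bastian: 30,000

The entire 90,000 passes to the siblings and their issue.
That amount (90,000) is divided into 3 shares of 30,000: Wyatt and Bastian each take 30,000; Rosa's 30,000 share passes to Rosa's issue.
Rosa's share (30,000) is divided into 2 shares of 15,000: Briar and Pieter each take 15,000.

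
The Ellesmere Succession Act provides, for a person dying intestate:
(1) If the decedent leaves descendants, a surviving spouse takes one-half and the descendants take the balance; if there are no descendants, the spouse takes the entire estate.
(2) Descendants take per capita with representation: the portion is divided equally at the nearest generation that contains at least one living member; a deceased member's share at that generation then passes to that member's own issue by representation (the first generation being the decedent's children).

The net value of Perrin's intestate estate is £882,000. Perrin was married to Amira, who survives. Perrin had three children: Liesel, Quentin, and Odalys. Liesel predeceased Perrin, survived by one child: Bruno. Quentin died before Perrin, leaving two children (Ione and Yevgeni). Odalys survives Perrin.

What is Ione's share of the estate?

Amira takes one-half of £882,000 = £441,000. The remaining £441,000 passes to the descendants.
The descendants' portion (£441,000) is divided into 3 shares of £147,000: Odalys takes £147,000; Liesel's £147,000 share passes to Liesel's issue; Quentin's £147,000 share passes to Quentin's issue.
Liesel's share (£147,000) passes entirely to Bruno.
Quentin's share (£147,000) is divided into 2 shares of £73,500: Ione and Yevgeni each take £73,500.

Ione receives £73,500.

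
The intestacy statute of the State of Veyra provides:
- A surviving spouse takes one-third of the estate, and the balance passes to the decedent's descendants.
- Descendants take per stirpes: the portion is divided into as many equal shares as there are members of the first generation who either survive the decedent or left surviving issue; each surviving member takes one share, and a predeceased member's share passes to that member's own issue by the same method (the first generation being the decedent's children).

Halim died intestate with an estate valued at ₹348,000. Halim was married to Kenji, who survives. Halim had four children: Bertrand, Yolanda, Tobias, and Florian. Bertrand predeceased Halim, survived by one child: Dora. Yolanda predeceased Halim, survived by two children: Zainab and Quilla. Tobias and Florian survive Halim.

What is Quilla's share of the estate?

Kenji takes one-third of ₹348,000 = ₹116,000. The remaining ₹232,000 passes to the descendants.
The descendants' portion (₹232,000) is divided into 4 shares of ₹58,000: Tobias and Florian each take ₹58,000; Bertrand's ₹58,000 share passes to Bertrand's issue; Yolanda's ₹58,000 share passes to Yolanda's issue.
Bertrand's share (₹58,000) passes entirely to Dora.
Yolanda's share (₹58,000) is divided into 2 shares of ₹29,000: Zainab and Quilla each take ₹29,000.

Quilla receives ₹29,000.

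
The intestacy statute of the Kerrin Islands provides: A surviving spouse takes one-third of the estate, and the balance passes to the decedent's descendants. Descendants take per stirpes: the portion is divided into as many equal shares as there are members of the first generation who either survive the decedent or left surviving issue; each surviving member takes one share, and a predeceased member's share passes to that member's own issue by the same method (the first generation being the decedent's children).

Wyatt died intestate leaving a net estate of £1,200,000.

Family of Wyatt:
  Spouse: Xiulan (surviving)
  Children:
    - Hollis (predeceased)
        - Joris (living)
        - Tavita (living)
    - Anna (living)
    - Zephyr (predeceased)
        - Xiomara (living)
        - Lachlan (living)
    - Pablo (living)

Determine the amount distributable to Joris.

Xiulan takes one-third of £1,200,000 = £400,000. The remaining £800,000 passes to the descendants.
The descendants' portion (£800,000) is divided into 4 shares of £200,000: Anna and Pablo each take £200,000; Hollis's £200,000 share passes to Hollis's issue; Zephyr's £200,000 share passes to Zephyr's issue.
Hollis's share (£200,000) is divided into 2 shares of £100,000: Joris and Tavita each take £100,000.
Zephyr's share (£200,000) is divided into 2 shares of £100,000: Xiomara and Lachlan each take £100,000.

Joris receives £100,000.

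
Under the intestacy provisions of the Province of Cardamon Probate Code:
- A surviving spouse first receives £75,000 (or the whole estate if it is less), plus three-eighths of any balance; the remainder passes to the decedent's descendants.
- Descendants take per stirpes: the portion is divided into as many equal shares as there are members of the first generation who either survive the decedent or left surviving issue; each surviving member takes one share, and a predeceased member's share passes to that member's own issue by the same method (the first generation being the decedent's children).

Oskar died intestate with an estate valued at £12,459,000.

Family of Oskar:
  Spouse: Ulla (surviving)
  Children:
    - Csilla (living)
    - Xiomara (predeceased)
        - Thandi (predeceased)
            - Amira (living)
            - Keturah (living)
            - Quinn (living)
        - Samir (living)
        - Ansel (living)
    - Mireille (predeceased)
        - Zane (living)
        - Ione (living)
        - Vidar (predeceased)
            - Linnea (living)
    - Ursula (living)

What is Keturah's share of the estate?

Ulla first takes £75,000, leaving a balance of £12,384,000. Ulla then takes three-eighths of the balance (£4,644,000), for a total of £4,719,000. The remaining £7,740,000 passes to the descendants.
The descendants' portion (£7,740,000) is divided into 4 shares of £1,935,000: Csilla and Ursula each take £1,935,000; Xiomara's £1,935,000 share passes to Xiomara's issue; Mireille's £1,935,000 share passes to Mireille's issue.
Xiomara's share (£1,935,000) is divided into 3 shares of £645,000: Samir and Ansel each take £645,000; Thandi's £645,000 share passes to Thandi's issue.
Thandi's share (£645,000) is divided into 3 shares of £215,000: Amira, Keturah, and Quinn each take £215,000.
Mireille's share (£1,935,000) is divided into 3 shares of £645,000: Zane and Ione each take £645,000; Vidar's £645,000 share passes to Vidar's issue.
Vidar's share (£645,000) passes entirely to Linnea.

Keturah receives £215,000.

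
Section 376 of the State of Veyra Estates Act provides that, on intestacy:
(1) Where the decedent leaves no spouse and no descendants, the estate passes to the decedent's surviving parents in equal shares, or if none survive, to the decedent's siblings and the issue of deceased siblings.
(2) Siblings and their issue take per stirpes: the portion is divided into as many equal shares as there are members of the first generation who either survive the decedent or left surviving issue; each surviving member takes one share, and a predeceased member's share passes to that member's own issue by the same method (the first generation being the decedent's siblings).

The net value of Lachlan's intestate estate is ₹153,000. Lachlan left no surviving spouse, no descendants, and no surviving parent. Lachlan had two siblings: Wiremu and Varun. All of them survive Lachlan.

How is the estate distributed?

The entire ₹153,000 passes to the siblings and their issue.
That amount (₹153,000) is divided into 2 shares of ₹76,500: Wiremu and Varun each take ₹76,500.

Wiremu: ₹76,500; Varun: ₹76,500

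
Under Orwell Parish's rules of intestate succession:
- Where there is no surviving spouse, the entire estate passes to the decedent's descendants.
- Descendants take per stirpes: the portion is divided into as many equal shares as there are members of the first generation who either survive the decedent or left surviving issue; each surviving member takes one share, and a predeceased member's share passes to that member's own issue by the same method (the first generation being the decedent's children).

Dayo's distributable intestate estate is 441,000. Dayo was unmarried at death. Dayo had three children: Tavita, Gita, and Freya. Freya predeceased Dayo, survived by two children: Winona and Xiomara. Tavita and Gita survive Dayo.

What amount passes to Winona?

The entire 441,000 passes to the descendants.
That amount (441,000) is divided into 3 shares of 147,000: Tavita and Gita each take 147,000; Freya's 147,000 share passes to Freya's issue.
Freya's share (147,000) is divided into 2 shares of 73,500: Winona and Xiomara each take 73,500.

Winona receives 73,500.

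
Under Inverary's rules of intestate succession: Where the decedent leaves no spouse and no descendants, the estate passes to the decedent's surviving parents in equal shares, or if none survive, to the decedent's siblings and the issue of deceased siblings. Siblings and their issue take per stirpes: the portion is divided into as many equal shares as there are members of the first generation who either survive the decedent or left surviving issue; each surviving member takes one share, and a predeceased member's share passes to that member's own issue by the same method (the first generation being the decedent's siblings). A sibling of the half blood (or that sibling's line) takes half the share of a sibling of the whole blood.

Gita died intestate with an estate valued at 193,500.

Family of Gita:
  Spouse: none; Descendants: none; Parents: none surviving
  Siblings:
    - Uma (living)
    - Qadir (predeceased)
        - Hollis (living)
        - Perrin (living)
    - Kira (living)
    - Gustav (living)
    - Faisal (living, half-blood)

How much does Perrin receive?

Perrin receives 21,500.

The entire 193,500 passes to the siblings and their issue.
Counting each half-blood sibling's line as half a unit, there are 9/2 units in 193,500, so one unit is 43,000. Whole-blood lines (Uma, Qadir, Kira, and Gustav) take 43,000 each; half-blood lines (Faisal) take 21,500 each.
Qadir's share (43,000) is divided into 2 shares of 21,500: Hollis and Perrin each take 21,500.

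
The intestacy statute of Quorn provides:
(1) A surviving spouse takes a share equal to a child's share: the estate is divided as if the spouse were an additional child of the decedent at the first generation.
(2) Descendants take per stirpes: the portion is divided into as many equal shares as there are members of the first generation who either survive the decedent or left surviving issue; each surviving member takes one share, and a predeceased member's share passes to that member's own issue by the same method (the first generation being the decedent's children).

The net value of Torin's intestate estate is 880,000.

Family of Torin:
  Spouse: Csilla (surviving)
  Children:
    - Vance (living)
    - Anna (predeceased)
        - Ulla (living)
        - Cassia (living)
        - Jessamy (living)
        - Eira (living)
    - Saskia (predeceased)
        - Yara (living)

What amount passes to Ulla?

The spouse counts as an additional share at the children's level, so there are 4 primary shares of 220,000. Csilla takes one such share (220,000).
The children's combined portion (660,000) is divided into 3 shares of 220,000: Vance takes 220,000; Anna's 220,000 share passes to Anna's issue; Saskia's 220,000 share passes to Saskia's issue.
Anna's share (220,000) is divided into 4 shares of 55,000: Ulla, Cassia, Jessamy, and Eira each take 55,000.
Saskia's share (220,000) passes entirely to Yara.

Ulla receives 55,000.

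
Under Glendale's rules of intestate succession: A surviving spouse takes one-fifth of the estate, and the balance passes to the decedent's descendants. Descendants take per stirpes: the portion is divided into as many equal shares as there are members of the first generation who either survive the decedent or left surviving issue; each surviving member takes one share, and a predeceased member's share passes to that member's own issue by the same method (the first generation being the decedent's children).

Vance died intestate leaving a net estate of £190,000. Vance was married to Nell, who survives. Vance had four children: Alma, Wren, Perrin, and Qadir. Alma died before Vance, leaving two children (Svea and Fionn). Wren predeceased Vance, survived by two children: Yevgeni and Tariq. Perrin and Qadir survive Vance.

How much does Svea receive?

Svea receives £19,000.

Nell takes one-fifth of £190,000 = £38,000. The remaining £152,000 passes to the descendants.
The descendants' portion (£152,000) is divided into 4 shares of £38,000: Perrin and Qadir each take £38,000; Alma's £38,000 share passes to Alma's issue; Wren's £38,000 share passes to Wren's issue.
Alma's share (£38,000) is divided into 2 shares of £19,000: Svea and Fionn each take £19,000.
Wren's share (£38,000) is divided into 2 shares of £19,000: Yevgeni and Tariq each take £19,000.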